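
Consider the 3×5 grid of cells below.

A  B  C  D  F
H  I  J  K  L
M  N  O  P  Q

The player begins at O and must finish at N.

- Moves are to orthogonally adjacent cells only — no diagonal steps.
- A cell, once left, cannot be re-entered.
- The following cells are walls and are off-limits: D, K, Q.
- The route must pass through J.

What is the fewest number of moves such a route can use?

Any route passes through J somewhere between O and N. Summing Manhattan distances along the two legs (O → J → N) gives a lower bound of 1 + 2 = 3 moves.
A route of 3 moves achieves this: O → J → I → N.
Since 3 matches the lower bound, it is optimal.

3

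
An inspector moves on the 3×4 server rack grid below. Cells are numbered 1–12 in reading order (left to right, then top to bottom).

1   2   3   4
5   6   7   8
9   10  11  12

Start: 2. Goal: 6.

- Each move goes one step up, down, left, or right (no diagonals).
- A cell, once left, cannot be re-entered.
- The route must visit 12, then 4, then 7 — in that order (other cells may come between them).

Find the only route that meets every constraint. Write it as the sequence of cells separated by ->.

2 -> 1 -> 5 -> 9 -> 10 -> 11 -> 12 -> 8 -> 4 -> 3 -> 7 -> 6

The waypoints must appear in the order 12, 4, 7, with no cell reused.
Route from 2: left 1 to 1, down 2 to 9, right 3 to 12, up 2 to 4, left 1 to 3, down 1 to 7, left 1 to 6 — 11 moves in all.
Check: order respected (12 at step 6, 4 at step 8, 7 at step 10).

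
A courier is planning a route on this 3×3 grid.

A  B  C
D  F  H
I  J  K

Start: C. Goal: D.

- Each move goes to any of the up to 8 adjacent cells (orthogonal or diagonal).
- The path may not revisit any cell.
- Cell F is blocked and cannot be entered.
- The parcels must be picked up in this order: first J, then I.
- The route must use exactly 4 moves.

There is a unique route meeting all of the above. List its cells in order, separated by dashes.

C - H - J - I - D

The waypoints must appear in the order J, I, with no cell reused.
Route from C: down to H, down-left to J, left to I, up to D — 4 moves in all.
Check: order respected (J at step 2, I at step 3); 4 moves as required.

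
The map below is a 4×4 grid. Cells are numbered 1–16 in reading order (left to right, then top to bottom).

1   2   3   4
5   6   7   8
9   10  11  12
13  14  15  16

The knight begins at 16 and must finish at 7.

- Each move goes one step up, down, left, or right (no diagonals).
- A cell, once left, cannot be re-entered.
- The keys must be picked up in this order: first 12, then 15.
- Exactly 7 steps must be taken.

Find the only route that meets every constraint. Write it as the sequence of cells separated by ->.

16 -> 12 -> 11 -> 15 -> 14 -> 10 -> 6 -> 7

The waypoints must appear in the order 12, 15, with no cell reused.
Route from 16: up to 12, left to 11, down to 15, left to 14, 2× up (reaching 6), right to 7 — 7 moves in all.
Check: order respected (12 at step 1, 15 at step 3); 7 moves as required.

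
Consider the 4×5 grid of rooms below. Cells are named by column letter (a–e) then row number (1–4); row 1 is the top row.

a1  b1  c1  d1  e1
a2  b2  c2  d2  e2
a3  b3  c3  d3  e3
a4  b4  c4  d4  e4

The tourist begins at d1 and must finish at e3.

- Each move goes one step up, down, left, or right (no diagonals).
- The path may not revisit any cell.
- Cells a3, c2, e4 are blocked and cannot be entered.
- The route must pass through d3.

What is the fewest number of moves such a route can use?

Any route passes through d3 somewhere between d1 and e3. Summing Manhattan distances along the two legs (d1 → d3 → e3) gives a lower bound of 2 + 1 = 3 moves.
A route of 3 moves achieves this: d1 → d2 → d3 → e3.
Since 3 matches the lower bound, it is optimal.

3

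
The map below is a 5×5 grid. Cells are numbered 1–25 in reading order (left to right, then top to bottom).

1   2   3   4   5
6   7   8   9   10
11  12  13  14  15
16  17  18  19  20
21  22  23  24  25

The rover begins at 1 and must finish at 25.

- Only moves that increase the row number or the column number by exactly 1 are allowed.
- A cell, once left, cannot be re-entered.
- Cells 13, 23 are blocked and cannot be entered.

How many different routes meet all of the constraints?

25

A right/down-only route from 1 to 25 makes exactly 4 down-moves and 4 right-moves in some order.
With no other constraints that would be C(8,4) = 70 routes.
Subtract routes through each blocked cell (inclusion–exclusion for overlaps): − through 13: 36 − through 23: 15 + through 13&23: 6 → 25.
That gives 25 routes.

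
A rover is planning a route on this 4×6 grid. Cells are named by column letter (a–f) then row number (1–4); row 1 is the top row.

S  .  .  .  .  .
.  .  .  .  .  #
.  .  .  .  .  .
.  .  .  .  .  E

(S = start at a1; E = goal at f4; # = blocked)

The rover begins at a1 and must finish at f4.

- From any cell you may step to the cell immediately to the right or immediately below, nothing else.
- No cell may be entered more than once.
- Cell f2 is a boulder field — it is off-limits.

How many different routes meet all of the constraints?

A right/down-only route from a1 to f4 makes exactly 3 down-moves and 5 right-moves in some order.
With no other constraints that would be C(8,3) = 56 routes.
Subtract routes through each blocked cell (inclusion–exclusion for overlaps): − through f2: 6 → 50.
That gives 50 routes.

50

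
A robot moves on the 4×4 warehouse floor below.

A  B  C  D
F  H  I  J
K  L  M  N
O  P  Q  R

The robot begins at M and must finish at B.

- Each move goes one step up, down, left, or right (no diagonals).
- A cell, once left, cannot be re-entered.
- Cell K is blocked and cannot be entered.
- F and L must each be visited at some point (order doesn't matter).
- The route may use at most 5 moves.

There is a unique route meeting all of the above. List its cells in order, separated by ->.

The 5-move cap with required stops at F, L leaves no slack for detours.
Route from M: left 1 to L, up 1 to H, left 1 to F, up 1 to A, right 1 to B — 5 moves in all.
Check: all required cells visited; 5 ≤ 5 moves.

M -> L -> H -> F -> A -> B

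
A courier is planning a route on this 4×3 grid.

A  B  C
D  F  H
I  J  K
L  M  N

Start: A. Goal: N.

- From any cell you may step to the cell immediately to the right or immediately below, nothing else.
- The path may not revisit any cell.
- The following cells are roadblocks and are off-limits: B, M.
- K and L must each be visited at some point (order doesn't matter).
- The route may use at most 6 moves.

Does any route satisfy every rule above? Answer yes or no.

no

L is below but to the left of K: going K → L would need a leftward move and L → K an upward move, so no right/down-only route can visit both required cells.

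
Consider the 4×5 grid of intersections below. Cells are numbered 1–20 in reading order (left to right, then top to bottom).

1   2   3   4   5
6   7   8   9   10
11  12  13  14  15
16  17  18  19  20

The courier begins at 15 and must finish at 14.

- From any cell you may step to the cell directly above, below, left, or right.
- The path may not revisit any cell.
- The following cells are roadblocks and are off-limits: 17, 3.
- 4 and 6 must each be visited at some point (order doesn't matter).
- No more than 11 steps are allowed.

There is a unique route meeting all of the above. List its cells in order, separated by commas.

Any route must reach 4 and 6 and still end at 14 within 11 moves, so the order of the required stops is forced.
Route from 15: 2× up (reaching 5), left to 4, down to 9, 3× left (reaching 6), down to 11, 3× right (reaching 14) — 11 moves in all.
Check: all required cells visited; 11 ≤ 11 moves.

15, 10, 5, 4, 9, 8, 7, 6, 11, 12, 13, 14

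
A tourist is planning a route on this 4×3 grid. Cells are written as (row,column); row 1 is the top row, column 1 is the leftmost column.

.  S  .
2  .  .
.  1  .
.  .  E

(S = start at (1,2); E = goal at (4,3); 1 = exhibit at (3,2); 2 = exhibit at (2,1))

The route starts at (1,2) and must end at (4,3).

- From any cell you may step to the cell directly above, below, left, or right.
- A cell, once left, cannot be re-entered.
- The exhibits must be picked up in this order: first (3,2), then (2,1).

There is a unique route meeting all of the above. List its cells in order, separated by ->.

The waypoints must appear in the order (3,2), (2,1), with no cell reused.
Route from (1,2): right 1 to (1,3), down 2 to (3,3), left 1 to (3,2), up 1 to (2,2), left 1 to (2,1), down 2 to (4,1), right 2 to (4,3) — 10 moves in all.
Check: order respected (1 at step 4, 2 at step 6).

(1,2) -> (1,3) -> (2,3) -> (3,3) -> (3,2) -> (2,2) -> (2,1) -> (3,1) -> (4,1) -> (4,2) -> (4,3)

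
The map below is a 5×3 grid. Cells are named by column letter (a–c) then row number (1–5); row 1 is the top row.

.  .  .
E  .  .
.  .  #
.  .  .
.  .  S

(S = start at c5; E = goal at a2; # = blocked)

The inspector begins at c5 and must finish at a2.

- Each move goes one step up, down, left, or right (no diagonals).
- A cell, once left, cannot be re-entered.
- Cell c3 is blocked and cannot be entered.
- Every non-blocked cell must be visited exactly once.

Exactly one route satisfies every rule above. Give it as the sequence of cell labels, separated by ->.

c5 -> c4 -> b4 -> b5 -> a5 -> a4 -> a3 -> b3 -> b2 -> c2 -> c1 -> b1 -> a1 -> a2

Need to visit all 14 open cells exactly once, starting at c5 and ending at a2.
Cell c2 has only two open neighbours (c1 and b2), so the path must pass straight through it: one of those is the cell it's entered from and the other is where it exits.
Route from c5: up 1 to c4, left 1 to b4, down 1 to b5, left 1 to a5, up 2 to a3, right 1 to b3, up 1 to b2, right 1 to c2, up 1 to c1, left 2 to a1, down 1 to a2 — 13 moves in all.
Check: all 14 open cells covered.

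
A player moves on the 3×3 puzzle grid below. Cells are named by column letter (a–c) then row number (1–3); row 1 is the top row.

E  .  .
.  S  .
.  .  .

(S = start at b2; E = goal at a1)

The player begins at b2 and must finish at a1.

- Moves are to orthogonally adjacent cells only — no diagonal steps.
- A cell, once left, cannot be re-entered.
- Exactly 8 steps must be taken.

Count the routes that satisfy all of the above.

2

Need simple routes of exactly 8 moves from b2 to a1 (Manhattan distance 2, so 3 moves are spent on a detour and 3 undoing it).
Enumerating: b2 b1 c1 c2 c3 b3 a3 a2 a1 | b2 a2 a3 b3 c3 c2 c1 b1 a1.
That gives 2 routes.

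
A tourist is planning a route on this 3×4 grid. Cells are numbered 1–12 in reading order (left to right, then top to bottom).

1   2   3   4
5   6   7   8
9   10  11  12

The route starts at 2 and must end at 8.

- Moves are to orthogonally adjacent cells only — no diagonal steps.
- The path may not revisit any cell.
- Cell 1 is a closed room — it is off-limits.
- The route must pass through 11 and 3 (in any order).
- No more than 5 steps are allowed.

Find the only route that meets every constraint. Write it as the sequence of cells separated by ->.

The 5-move cap with required stops at 11, 3 leaves no slack for detours.
Route from 2: right to 3, 2× down (reaching 11), right to 12, up to 8 — 5 moves in all.
Check: all required cells visited; 5 ≤ 5 moves.

2 -> 3 -> 7 -> 11 -> 12 -> 8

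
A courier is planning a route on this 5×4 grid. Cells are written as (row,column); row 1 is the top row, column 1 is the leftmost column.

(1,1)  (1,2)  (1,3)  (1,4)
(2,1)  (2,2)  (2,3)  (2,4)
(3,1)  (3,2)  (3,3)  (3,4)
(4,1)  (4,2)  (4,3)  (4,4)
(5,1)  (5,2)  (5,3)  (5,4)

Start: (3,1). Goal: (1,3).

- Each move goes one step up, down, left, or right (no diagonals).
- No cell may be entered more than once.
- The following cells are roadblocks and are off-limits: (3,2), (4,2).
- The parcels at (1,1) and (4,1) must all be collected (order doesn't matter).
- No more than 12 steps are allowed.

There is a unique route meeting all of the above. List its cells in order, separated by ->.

The budget equals the shortest possible length, so every move has to be on a shortest route through the required cells.
Route from (3,1): 2× down (reaching (5,1)), 2× right (reaching (5,3)), 3× up (reaching (2,3)), 2× left (reaching (2,1)), up to (1,1), 2× right (reaching (1,3)) — 12 moves in all.
Check: all required cells visited; 12 ≤ 12 moves.

(3,1) -> (4,1) -> (5,1) -> (5,2) -> (5,3) -> (4,3) -> (3,3) -> (2,3) -> (2,2) -> (2,1) -> (1,1) -> (1,2) -> (1,3)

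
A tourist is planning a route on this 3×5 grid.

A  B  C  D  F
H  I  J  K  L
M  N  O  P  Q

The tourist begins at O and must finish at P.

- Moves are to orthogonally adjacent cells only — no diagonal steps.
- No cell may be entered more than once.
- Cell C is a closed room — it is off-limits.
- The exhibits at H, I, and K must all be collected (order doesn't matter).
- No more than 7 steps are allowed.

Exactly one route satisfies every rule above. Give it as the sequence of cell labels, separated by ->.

O -> N -> M -> H -> I -> J -> K -> P

Any route must reach H, I, and K and still end at P within 7 moves, so the order of the required stops is forced.
Route from O: left 2 to M, up 1 to H, right 3 to K, down 1 to P — 7 moves in all.
Check: all required cells visited; 7 ≤ 7 moves.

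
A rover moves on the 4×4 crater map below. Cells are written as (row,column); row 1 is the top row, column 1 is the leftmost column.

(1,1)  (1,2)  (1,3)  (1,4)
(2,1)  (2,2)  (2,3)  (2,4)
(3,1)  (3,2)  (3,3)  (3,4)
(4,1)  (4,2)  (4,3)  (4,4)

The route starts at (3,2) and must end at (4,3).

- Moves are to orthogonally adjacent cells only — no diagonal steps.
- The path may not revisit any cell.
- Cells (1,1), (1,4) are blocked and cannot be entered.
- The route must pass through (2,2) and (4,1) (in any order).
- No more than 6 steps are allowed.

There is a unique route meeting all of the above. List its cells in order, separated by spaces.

The budget equals the shortest possible length, so every move has to be on a shortest route through the required cells.
Route from (3,2): up 1 to (2,2), left 1 to (2,1), down 2 to (4,1), right 2 to (4,3) — 6 moves in all.
Check: all required cells visited; 6 ≤ 6 moves.

(3,2) (2,2) (2,1) (3,1) (4,1) (4,2) (4,3)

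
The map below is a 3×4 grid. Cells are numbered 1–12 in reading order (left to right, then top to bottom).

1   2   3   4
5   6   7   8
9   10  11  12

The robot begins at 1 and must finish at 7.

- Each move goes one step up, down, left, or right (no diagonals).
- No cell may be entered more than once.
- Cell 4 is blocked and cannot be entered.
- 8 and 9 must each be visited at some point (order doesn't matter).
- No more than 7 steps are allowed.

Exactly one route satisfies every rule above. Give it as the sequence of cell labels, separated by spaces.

Any route must reach 8 and 9 and still end at 7 within 7 moves, so the order of the required stops is forced.
Route from 1: 2× down (reaching 9), 3× right (reaching 12), up to 8, left to 7 — 7 moves in all.
Check: all required cells visited; 7 ≤ 7 moves.

1 5 9 10 11 12 8 7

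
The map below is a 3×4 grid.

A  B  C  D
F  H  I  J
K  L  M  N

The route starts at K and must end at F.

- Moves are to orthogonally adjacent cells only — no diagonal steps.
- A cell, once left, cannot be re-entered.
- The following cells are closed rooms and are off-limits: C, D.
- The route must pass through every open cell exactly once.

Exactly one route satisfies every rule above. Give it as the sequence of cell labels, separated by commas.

Need to visit all 10 open cells exactly once, starting at K and ending at F.
Cell B has only two open neighbours (H and A), so the path must pass straight through it: one of those is the cell it's entered from and the other is where it exits.
Route from K: right 3 to N, up 1 to J, left 2 to H, up 1 to B, left 1 to A, down 1 to F — 9 moves in all.
Check: all 10 open cells covered.

K, L, M, N, J, I, H, B, A, F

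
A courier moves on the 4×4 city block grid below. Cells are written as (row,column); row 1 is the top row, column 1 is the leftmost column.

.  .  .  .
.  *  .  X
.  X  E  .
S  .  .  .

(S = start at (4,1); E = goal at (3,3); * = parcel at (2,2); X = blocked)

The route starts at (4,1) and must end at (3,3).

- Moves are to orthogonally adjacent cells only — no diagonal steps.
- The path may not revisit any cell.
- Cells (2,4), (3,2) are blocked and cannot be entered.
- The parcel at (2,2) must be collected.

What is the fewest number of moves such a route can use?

5

Any route passes through (2,2) somewhere between (4,1) and (3,3). Summing Manhattan distances along the two legs ((4,1) → (2,2) → (3,3)) gives a lower bound of 3 + 2 = 5 moves.
A route of 5 moves achieves this: (4,1) → (3,1) → (2,1) → (2,2) → (2,3) → (3,3).
Since 5 matches the lower bound, it is optimal.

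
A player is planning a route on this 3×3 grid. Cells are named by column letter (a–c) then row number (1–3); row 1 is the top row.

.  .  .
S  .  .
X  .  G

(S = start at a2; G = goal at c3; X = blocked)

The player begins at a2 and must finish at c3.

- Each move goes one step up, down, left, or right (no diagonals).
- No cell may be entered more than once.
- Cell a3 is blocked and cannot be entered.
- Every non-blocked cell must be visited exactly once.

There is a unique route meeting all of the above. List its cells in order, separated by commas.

Need to visit all 8 open cells exactly once, starting at a2 and ending at c3.
Cell c1 has only two open neighbours (c2 and b1), so the path must pass straight through it: one of those is the cell it's entered from and the other is where it exits.
Route from a2: up 1 to a1, right 2 to c1, down 1 to c2, left 1 to b2, down 1 to b3, right 1 to c3 — 7 moves in all.
Check: all 8 open cells covered.

a2, a1, b1, c1, c2, b2, b3, c3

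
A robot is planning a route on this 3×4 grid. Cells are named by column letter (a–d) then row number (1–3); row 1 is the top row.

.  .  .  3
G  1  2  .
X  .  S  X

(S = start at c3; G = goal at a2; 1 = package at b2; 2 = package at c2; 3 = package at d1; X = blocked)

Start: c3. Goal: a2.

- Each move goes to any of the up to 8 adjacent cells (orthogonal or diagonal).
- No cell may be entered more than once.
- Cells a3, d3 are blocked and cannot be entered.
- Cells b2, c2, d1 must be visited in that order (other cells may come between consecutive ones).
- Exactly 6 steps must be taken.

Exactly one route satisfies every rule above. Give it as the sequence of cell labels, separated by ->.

The waypoints must appear in the order b2, c2, d1, with no cell reused.
Route from c3: up-left to b2, right to c2, up-right to d1, 2× left (reaching b1), down-left to a2 — 6 moves in all.
Check: order respected (1 at step 1, 2 at step 2, 3 at step 3); 6 moves as required.

c3 -> b2 -> c2 -> d1 -> c1 -> b1 -> a2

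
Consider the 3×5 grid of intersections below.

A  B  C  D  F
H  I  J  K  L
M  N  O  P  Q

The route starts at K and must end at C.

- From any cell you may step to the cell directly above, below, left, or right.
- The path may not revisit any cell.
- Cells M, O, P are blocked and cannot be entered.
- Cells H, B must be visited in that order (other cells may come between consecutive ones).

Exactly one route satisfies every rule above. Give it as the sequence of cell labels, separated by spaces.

K J I H A B C

The waypoints must appear in the order H, B, with no cell reused.
Route from K: 3× left (reaching H), up to A, 2× right (reaching C) — 6 moves in all.
Check: order respected (H at step 3, B at step 5).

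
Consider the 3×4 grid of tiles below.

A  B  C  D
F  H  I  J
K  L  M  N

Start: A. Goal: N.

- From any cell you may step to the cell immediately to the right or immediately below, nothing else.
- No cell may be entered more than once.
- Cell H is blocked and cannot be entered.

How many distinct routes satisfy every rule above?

A right/down-only route from A to N makes exactly 2 down-moves and 3 right-moves in some order.
With no other constraints that would be C(5,2) = 10 routes.
Subtract routes through each blocked cell (inclusion–exclusion for overlaps): − through H: 6 → 4.
That gives 4 routes.

4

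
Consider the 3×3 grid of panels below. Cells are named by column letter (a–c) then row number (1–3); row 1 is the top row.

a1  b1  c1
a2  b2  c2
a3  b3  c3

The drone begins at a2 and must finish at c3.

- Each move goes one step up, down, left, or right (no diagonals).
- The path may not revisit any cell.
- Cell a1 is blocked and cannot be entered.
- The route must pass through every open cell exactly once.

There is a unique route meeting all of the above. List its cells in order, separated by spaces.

a2 a3 b3 b2 b1 c1 c2 c3

Need to visit all 8 open cells exactly once, starting at a2 and ending at c3.
Cell a3 has only two open neighbours (a2 and b3), so the path must pass straight through it: one of those is the cell it's entered from and the other is where it exits.
Route from a2: down 1 to a3, right 1 to b3, up 2 to b1, right 1 to c1, down 2 to c3 — 7 moves in all.
Check: all 8 open cells covered.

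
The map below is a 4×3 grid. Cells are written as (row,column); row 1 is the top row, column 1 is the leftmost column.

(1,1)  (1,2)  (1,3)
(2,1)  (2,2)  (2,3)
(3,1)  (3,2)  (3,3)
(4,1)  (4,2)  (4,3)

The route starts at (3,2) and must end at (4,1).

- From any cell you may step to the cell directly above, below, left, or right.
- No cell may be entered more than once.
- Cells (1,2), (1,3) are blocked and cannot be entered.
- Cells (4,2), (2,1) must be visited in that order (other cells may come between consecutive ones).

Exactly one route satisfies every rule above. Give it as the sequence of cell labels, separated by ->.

The waypoints must appear in the order (4,2), (2,1), with no cell reused.
Route from (3,2): down 1 to (4,2), right 1 to (4,3), up 2 to (2,3), left 2 to (2,1), down 2 to (4,1) — 8 moves in all.
Check: order respected ((4,2) at step 1, (2,1) at step 6).

(3,2) -> (4,2) -> (4,3) -> (3,3) -> (2,3) -> (2,2) -> (2,1) -> (3,1) -> (4,1)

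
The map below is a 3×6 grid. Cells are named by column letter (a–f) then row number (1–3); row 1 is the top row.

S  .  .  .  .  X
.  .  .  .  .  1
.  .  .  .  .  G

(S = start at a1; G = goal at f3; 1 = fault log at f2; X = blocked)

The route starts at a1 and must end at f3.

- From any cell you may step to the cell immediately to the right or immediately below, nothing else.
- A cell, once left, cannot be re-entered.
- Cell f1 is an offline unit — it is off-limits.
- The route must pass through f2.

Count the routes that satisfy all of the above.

A right/down-only route from a1 to f3 makes exactly 2 down-moves and 5 right-moves in some order.
With no other constraints that would be C(7,2) = 21 routes.
Split at f2 and multiply the segment counts (each segment already excludes blocked cells): a1→f2: 5; f2→f3: 1; product = 5.
That gives 5 routes.

5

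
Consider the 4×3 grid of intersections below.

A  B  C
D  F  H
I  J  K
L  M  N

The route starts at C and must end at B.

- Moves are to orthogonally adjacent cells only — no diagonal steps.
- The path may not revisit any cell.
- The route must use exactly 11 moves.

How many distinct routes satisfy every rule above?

2

Need simple routes of exactly 11 moves from C to B (Manhattan distance 1, so 5 moves are spent on a detour and 5 undoing it).
Enumerating: C H K N M L I J F D A B | C H F J K N M L I D A B.
That gives 2 routes.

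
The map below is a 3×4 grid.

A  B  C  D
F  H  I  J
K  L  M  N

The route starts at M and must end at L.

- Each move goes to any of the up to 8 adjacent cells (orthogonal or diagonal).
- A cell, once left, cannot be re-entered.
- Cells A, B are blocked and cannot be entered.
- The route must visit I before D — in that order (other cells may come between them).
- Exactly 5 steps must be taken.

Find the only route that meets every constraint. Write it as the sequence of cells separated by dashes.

The waypoints must appear in the order I, D, with no cell reused.
Route from M: up 1 to I, up-right 1 to D, left 1 to C, down-left 1 to H, down 1 to L — 5 moves in all.
Check: order respected (I at step 1, D at step 2); 5 moves as required.

M - I - D - C - H - L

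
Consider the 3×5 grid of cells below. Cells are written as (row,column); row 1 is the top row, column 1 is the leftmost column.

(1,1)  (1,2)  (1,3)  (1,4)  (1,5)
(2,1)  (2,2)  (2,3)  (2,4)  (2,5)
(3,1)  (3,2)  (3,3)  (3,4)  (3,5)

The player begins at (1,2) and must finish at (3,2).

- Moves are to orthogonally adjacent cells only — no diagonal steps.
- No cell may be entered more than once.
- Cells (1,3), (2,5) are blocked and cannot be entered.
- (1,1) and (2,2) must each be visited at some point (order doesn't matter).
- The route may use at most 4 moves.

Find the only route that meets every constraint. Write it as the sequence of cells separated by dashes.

(1,2) - (1,1) - (2,1) - (2,2) - (3,2)

The 4-move cap with required stops at (1,1), (2,2) leaves no slack for detours.
Route from (1,2): left 1 to (1,1), down 1 to (2,1), right 1 to (2,2), down 1 to (3,2) — 4 moves in all.
Check: all required cells visited; 4 ≤ 4 moves.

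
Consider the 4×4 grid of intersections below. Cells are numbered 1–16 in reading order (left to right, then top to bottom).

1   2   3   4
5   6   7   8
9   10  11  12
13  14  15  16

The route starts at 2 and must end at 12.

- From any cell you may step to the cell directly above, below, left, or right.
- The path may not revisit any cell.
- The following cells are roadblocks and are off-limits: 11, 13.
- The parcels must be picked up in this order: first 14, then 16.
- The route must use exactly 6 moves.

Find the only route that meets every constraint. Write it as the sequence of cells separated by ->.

The waypoints must appear in the order 14, 16, with no cell reused.
Route from 2: down 3 to 14, right 2 to 16, up 1 to 12 — 6 moves in all.
Check: order respected (14 at step 3, 16 at step 5); 6 moves as required.

2 -> 6 -> 10 -> 14 -> 15 -> 16 -> 12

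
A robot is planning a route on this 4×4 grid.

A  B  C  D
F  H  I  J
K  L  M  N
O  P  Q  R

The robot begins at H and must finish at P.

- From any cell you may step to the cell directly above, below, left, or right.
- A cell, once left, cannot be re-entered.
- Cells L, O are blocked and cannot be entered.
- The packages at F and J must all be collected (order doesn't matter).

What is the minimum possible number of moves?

Any route passes through F and J in some order between H and P. Summing Manhattan distances along each leg and taking the cheapest ordering (H → F → J → P) gives a lower bound of 1 + 3 + 4 = 8 moves.
The shortest route satisfying every rule uses 10 moves: H → F → A → B → C → I → J → N → R → Q → P.
The no-revisit rule (legs can't share cells) pushes the minimum above the 8-move bound; an exhaustive check rules out every length from 8 to 9, leaving 10 as the minimum.

10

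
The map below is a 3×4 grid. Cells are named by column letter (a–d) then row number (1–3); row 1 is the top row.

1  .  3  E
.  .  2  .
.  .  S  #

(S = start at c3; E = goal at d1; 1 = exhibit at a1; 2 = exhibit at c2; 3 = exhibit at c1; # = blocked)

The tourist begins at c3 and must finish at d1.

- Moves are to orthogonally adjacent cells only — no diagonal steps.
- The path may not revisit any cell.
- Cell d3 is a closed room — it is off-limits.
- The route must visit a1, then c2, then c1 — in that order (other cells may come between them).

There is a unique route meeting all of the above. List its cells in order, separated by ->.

The waypoints must appear in the order a1, c2, c1, with no cell reused.
Route from c3: left 2 to a3, up 2 to a1, right 1 to b1, down 1 to b2, right 1 to c2, up 1 to c1, right 1 to d1 — 9 moves in all.
Check: order respected (1 at step 4, 2 at step 7, 3 at step 8).

c3 -> b3 -> a3 -> a2 -> a1 -> b1 -> b2 -> c2 -> c1 -> d1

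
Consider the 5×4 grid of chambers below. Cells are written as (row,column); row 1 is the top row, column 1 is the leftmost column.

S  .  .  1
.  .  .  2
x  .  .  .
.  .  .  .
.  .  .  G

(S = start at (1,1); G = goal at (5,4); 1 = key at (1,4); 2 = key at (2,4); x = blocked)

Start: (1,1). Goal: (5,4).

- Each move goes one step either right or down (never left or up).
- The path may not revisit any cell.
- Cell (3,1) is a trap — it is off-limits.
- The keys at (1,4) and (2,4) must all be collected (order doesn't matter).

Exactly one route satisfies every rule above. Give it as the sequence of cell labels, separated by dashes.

(1,1) - (1,2) - (1,3) - (1,4) - (2,4) - (3,4) - (4,4) - (5,4)

Moves only go right or down, so the column and row indices never decrease.
Route from (1,1): 3× right (reaching (1,4)), 4× down (reaching (5,4)) — 7 moves in all.
Check: all required cells visited.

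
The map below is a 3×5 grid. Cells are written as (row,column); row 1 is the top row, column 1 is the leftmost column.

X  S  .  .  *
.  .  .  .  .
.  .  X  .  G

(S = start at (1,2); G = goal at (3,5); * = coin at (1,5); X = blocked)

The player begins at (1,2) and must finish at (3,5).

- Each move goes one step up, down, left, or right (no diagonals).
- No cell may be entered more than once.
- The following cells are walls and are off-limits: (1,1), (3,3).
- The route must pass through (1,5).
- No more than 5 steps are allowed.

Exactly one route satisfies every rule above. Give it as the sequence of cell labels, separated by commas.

(1,2), (1,3), (1,4), (1,5), (2,5), (3,5)

The 5-move cap with required stops at (1,5) leaves no slack for detours.
Route from (1,2): right 3 to (1,5), down 2 to (3,5) — 5 moves in all.
Check: all required cells visited; 5 ≤ 5 moves.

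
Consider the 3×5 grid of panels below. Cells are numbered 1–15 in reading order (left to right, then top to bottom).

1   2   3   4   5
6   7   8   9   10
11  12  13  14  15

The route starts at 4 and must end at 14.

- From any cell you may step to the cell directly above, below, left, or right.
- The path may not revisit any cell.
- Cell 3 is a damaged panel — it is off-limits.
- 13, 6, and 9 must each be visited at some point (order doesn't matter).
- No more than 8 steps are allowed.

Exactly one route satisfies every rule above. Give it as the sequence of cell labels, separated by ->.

The budget equals the shortest possible length, so every move has to be on a shortest route through the required cells.
Route from 4: down 1 to 9, left 3 to 6, down 1 to 11, right 3 to 14 — 8 moves in all.
Check: all required cells visited; 8 ≤ 8 moves.

4 -> 9 -> 8 -> 7 -> 6 -> 11 -> 12 -> 13 -> 14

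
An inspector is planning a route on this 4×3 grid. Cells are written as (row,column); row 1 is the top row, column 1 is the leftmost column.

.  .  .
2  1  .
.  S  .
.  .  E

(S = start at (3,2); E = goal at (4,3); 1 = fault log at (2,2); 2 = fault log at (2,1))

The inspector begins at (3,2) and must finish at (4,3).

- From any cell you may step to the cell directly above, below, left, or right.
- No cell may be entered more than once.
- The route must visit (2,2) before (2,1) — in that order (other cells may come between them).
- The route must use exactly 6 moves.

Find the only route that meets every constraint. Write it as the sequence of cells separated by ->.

The waypoints must appear in the order (2,2), (2,1), with no cell reused.
Route from (3,2): up to (2,2), left to (2,1), 2× down (reaching (4,1)), 2× right (reaching (4,3)) — 6 moves in all.
Check: order respected (1 at step 1, 2 at step 2); 6 moves as required.

(3,2) -> (2,2) -> (2,1) -> (3,1) -> (4,1) -> (4,2) -> (4,3)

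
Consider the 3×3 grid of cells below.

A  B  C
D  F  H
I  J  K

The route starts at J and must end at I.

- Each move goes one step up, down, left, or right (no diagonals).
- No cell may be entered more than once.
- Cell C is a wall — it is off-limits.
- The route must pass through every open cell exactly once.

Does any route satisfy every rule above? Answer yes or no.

One route that works: J → K → H → F → B → A → D → I.

yes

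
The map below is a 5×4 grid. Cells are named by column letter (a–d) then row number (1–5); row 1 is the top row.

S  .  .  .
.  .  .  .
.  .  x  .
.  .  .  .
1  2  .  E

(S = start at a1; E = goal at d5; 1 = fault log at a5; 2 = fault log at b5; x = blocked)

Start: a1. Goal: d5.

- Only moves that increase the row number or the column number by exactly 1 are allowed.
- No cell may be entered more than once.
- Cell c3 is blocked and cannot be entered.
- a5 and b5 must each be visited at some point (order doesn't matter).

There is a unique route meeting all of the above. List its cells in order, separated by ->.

a1 -> a2 -> a3 -> a4 -> a5 -> b5 -> c5 -> d5

Moves only go right or down, so the column and row indices never decrease.
Route from a1: down 4 to a5, right 3 to d5 — 7 moves in all.
Check: all required cells visited.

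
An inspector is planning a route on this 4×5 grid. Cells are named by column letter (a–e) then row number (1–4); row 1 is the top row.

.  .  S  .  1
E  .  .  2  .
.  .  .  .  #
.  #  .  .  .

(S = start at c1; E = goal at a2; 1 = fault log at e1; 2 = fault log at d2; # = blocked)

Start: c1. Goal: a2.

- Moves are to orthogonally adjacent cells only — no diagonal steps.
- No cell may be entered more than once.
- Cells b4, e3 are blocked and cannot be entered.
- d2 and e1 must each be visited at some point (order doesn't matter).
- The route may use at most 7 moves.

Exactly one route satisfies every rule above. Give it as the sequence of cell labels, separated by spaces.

The budget equals the shortest possible length, so every move has to be on a shortest route through the required cells.
Route from c1: 2× right (reaching e1), down to e2, 4× left (reaching a2) — 7 moves in all.
Check: all required cells visited; 7 ≤ 7 moves.

c1 d1 e1 e2 d2 c2 b2 a2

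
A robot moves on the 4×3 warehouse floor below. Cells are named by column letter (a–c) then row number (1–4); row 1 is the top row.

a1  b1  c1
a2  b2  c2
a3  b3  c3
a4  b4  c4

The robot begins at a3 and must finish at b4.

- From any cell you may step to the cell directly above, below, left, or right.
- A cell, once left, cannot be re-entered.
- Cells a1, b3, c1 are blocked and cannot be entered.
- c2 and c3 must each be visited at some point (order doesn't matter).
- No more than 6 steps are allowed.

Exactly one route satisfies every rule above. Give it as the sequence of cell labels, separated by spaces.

The budget equals the shortest possible length, so every move has to be on a shortest route through the required cells.
Route from a3: up to a2, 2× right (reaching c2), 2× down (reaching c4), left to b4 — 6 moves in all.
Check: all required cells visited; 6 ≤ 6 moves.

a3 a2 b2 c2 c3 c4 b4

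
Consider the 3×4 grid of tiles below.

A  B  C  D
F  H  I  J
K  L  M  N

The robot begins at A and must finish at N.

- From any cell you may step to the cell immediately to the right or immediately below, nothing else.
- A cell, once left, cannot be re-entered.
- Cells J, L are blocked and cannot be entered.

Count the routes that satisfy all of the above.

A right/down-only route from A to N makes exactly 2 down-moves and 3 right-moves in some order.
With no other constraints that would be C(5,2) = 10 routes.
Subtract routes through each blocked cell (inclusion–exclusion for overlaps): − through J: 4 − through L: 3 → 3.
That gives 3 routes.

3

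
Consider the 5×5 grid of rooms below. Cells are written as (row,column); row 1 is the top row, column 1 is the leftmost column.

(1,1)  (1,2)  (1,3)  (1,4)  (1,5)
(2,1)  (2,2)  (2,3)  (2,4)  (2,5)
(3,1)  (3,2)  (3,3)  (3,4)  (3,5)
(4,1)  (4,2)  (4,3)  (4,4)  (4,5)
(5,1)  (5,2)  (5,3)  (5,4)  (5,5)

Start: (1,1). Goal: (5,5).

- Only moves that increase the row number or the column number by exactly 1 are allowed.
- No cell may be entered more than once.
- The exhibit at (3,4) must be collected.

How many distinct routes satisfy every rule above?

30

A right/down-only route from (1,1) to (5,5) makes exactly 4 down-moves and 4 right-moves in some order.
With no other constraints that would be C(8,4) = 70 routes.
Split at (3,4) and multiply the segment counts: (1,1)→(3,4): 10; (3,4)→(5,5): 3; product = 30.
That gives 30 routes.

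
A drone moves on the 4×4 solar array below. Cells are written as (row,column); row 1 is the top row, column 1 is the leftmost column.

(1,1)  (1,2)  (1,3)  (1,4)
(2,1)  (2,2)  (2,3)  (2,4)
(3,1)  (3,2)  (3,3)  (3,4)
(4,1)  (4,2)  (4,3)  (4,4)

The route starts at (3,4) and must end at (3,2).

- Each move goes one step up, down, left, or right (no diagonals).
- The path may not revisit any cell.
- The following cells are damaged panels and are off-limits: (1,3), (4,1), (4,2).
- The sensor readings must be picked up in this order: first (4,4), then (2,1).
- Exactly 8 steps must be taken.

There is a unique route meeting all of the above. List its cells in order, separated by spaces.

The waypoints must appear in the order (4,4), (2,1), with no cell reused.
Route from (3,4): down to (4,4), left to (4,3), 2× up (reaching (2,3)), 2× left (reaching (2,1)), down to (3,1), right to (3,2) — 8 moves in all.
Check: order respected ((4,4) at step 1, (2,1) at step 6); 8 moves as required.

(3,4) (4,4) (4,3) (3,3) (2,3) (2,2) (2,1) (3,1) (3,2)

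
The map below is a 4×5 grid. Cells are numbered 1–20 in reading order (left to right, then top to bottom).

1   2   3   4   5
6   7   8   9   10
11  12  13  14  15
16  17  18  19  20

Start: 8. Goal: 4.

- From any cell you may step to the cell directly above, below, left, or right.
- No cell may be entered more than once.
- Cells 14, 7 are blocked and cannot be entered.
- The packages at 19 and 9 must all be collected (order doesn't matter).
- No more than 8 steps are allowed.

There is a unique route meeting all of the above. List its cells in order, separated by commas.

8, 13, 18, 19, 20, 15, 10, 9, 4

The budget equals the shortest possible length, so every move has to be on a shortest route through the required cells.
Route from 8: 2× down (reaching 18), 2× right (reaching 20), 2× up (reaching 10), left to 9, up to 4 — 8 moves in all.
Check: all required cells visited; 8 ≤ 8 moves.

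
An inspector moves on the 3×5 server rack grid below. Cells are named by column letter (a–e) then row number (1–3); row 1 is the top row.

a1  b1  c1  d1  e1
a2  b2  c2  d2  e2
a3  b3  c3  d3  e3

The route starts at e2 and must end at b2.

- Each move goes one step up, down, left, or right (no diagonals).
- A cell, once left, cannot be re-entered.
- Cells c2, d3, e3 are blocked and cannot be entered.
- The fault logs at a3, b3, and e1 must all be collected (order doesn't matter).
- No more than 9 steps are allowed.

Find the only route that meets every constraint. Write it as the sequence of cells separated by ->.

e2 -> e1 -> d1 -> c1 -> b1 -> a1 -> a2 -> a3 -> b3 -> b2

The 9-move cap with required stops at a3, b3, e1 leaves no slack for detours.
Route from e2: up to e1, 4× left (reaching a1), 2× down (reaching a3), right to b3, up to b2 — 9 moves in all.
Check: all required cells visited; 9 ≤ 9 moves.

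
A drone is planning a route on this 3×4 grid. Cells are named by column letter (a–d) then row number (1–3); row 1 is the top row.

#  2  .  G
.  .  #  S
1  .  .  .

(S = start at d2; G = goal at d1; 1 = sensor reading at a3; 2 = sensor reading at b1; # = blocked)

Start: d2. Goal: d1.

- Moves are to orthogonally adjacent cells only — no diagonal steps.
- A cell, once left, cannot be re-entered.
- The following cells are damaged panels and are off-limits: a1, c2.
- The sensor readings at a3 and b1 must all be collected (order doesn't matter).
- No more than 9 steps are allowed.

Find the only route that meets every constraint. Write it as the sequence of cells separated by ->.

d2 -> d3 -> c3 -> b3 -> a3 -> a2 -> b2 -> b1 -> c1 -> d1

Any route must reach a3 and b1 and still end at d1 within 9 moves, so the order of the required stops is forced.
Route from d2: down 1 to d3, left 3 to a3, up 1 to a2, right 1 to b2, up 1 to b1, right 2 to d1 — 9 moves in all.
Check: all required cells visited; 9 ≤ 9 moves.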